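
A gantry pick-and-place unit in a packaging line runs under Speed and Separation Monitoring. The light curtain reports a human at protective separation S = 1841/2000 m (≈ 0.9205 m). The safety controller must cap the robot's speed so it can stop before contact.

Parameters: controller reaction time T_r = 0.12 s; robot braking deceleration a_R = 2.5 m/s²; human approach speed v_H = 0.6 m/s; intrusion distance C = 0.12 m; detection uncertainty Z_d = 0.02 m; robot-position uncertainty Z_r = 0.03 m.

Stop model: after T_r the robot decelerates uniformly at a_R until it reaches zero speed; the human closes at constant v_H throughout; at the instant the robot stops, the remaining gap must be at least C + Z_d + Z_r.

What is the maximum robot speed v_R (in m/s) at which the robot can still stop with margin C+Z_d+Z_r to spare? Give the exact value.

collect terms ⇒ (1/5)·v_R² + (9/25)·v_R + (-1357/2000) = 0
  disc = (9/25)² − 4·(1/5)·(-1357/2000) = 1681/2500 ; √disc = 41/50
  v_R = (−(9/25) + 41/50) / (2·(1/5)) = 23/20 m/s
check:
T_s = v_R/a_R = (23/20)/(5/2) = 0.4600 s
reaction-phase robot travel = 1.1500·0.1200 = 0.1380 m
robot under decel: 1.1500²/(2·2.5000) = 0.2645 m
person approaches 0.6000·(0.1200+0.4600) = 0.3480 m
residual clearance needed = 0.1200+0.0200+0.0300 = 0.1700 m
sum ≈ 0.1380+0.2645+0.3480+0.1700 ≈ 0.9205 m = S ✓

v_R_max = 23/20 m/s = 1.1500 m/s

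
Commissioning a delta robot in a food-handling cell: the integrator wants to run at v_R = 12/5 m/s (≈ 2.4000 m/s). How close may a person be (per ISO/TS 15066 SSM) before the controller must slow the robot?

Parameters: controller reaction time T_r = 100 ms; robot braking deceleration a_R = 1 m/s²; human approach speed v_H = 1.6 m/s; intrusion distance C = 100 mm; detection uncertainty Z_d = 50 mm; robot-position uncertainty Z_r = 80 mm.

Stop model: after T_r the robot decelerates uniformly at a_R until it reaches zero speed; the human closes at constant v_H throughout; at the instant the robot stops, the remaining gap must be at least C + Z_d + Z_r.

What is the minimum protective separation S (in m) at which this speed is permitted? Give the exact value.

S_min = 147/20 m = 7.3500 m

T_s = v_R/a_R = (12/5)/1 = 2.4000 s
robot covers v_R·T_r = 2.4000·0.1000 = 0.2400 m before braking
robot under decel: 2.4000²/(2·1.0000) = 2.8800 m
person approaches 1.6000·(0.1000+2.4000) = 4.0000 m
C+Z_d+Z_r = 0.1000+0.0500+0.0800 = 0.2300 m
S_min ≈ 0.2400+2.8800+4.0000+0.2300  ⇒  S_min = 147/20 m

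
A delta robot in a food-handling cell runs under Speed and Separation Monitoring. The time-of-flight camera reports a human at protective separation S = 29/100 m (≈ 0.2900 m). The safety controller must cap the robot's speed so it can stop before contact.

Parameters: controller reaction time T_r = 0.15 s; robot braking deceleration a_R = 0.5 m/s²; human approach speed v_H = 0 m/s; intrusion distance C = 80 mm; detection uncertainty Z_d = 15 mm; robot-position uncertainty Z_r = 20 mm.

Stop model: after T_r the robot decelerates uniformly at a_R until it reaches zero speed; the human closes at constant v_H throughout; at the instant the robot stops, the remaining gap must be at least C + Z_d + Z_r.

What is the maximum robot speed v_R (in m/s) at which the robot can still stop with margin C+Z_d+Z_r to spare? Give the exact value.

v_R_max = 7/20 m/s = 0.3500 m/s

collect terms ⇒ (1)·v_R² + (3/20)·v_R + (-7/40) = 0
  disc = (3/20)² − 4·(1)·(-7/40) = 289/400 ; √disc = 17/20
  v_R = (−(3/20) + 17/20) / (2·(1)) = 7/20 m/s
check:
T_s = v_R/a_R = (7/20)/(1/2) = 0.7000 s
robot covers v_R·T_r = 0.3500·0.1500 = 0.0525 m before braking
robot covers 0.3500·0.7000 − ½·0.5000·0.7000² = 0.1225 m while stopping
human over T_r+T_s: 0.0000·(0.1500+0.7000) = 0.0000 m
residual clearance needed = 0.0800+0.0150+0.0200 = 0.1150 m
sum ≈ 0.0525+0.1225+0.0000+0.1150 ≈ 0.2900 m = S ✓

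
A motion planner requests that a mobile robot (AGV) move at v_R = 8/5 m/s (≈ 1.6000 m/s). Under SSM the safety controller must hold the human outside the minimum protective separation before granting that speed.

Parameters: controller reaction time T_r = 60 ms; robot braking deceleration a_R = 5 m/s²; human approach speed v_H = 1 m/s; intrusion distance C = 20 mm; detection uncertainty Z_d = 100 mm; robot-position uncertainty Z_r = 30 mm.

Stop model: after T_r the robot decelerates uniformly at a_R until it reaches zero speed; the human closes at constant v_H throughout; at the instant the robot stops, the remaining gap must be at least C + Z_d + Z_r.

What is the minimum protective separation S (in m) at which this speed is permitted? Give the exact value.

S_min = 441/500 m = 0.8820 m

T_s = v_R/a_R = (8/5)/5 = 0.3200 s
reaction-phase robot travel = 1.6000·0.0600 = 0.0960 m
robot under decel: 1.6000²/(2·5.0000) = 0.2560 m
person approaches 1.0000·(0.0600+0.3200) = 0.3800 m
C+Z_d+Z_r = 0.0200+0.1000+0.0300 = 0.1500 m
S_min ≈ 0.0960+0.2560+0.3800+0.1500  ⇒  S_min = 441/500 m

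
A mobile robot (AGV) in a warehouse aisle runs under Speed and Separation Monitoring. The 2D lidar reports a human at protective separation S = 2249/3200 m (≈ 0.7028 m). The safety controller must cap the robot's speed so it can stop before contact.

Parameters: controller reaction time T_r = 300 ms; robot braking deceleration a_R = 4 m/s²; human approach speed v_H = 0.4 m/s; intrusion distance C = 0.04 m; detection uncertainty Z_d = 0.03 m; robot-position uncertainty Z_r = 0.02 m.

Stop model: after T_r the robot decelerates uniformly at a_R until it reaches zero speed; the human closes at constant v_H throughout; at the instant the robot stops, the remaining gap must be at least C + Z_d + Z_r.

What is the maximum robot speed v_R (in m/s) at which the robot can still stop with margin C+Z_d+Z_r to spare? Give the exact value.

v_R_max = 19/20 m/s = 0.9500 m/s

at the boundary: (1/8)·v² + (2/5)·v + (-1577/3200) = 0
  disc = (2/5)² − 4·(1/8)·(-1577/3200) = 2601/6400 ; √disc = 51/80
  v_R = (−(2/5) + 51/80) / (2·(1/8)) = 19/20 m/s
check:
T_s = v_R/a_R = (19/20)/4 = 0.2375 s
robot in T_r: 0.9500·0.3000 = 0.2850 m
robot under decel: 0.9500²/(2·4.0000) = 0.1128 m
human over T_r+T_s: 0.4000·(0.3000+0.2375) = 0.2150 m
C+Z_d+Z_r = 0.0400+0.0300+0.0200 = 0.0900 m
sum ≈ 0.2850+0.1128+0.2150+0.0900 ≈ 0.7028 m = S ✓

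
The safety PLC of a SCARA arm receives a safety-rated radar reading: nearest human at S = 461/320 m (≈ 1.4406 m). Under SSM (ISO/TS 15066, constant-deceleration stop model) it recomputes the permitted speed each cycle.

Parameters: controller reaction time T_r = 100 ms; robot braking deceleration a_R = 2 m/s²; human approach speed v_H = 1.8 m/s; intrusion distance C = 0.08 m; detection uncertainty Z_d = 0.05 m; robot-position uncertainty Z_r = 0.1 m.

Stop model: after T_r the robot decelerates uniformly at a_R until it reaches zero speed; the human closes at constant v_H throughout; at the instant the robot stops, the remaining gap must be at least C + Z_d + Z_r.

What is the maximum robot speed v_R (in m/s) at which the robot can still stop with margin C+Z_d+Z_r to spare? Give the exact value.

collect terms ⇒ (1/4)·v_R² + (1)·v_R + (-1649/1600) = 0
  disc = (1)² − 4·(1/4)·(-1649/1600) = 3249/1600 ; √disc = 57/40
  v_R = (−(1) + 57/40) / (2·(1/4)) = 17/20 m/s
check:
braking lasts T_s = (17/20)/2 = 0.4250 s
reaction-phase robot travel = 0.8500·0.1000 = 0.0850 m
braking distance = 0.8500²/(2·2.0000) = 0.1806 m
human over T_r+T_s: 1.8000·(0.1000+0.4250) = 0.9450 m
margins: 0.0800+0.0500+0.1000 = 0.2300 m
sum ≈ 0.0850+0.1806+0.9450+0.2300 ≈ 1.4406 m = S ✓

v_R_max = 17/20 m/s = 0.8500 m/s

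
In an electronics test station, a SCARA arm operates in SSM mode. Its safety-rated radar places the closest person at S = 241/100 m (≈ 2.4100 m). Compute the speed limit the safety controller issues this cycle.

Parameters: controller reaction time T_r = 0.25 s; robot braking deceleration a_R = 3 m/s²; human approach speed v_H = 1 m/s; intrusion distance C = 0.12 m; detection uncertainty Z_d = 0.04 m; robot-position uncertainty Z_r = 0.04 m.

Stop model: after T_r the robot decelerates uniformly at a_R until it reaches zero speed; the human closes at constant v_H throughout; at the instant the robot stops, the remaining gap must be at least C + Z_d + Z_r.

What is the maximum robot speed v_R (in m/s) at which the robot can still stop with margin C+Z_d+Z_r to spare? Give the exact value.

quadratic (1/6)·v² + (7/12)·v + (-49/25) = 0
  disc = (7/12)² − 4·(1/6)·(-49/25) = 5929/3600 ; √disc = 77/60
  v_R = (−(7/12) + 77/60) / (2·(1/6)) = 21/10 m/s
check:
T_s = v_R/a_R = (21/10)/3 = 0.7000 s
robot in T_r: 2.1000·0.2500 = 0.5250 m
robot under decel: 2.1000²/(2·3.0000) = 0.7350 m
human over T_r+T_s: 1.0000·(0.2500+0.7000) = 0.9500 m
margins: 0.1200+0.0400+0.0400 = 0.2000 m
sum ≈ 0.5250+0.7350+0.9500+0.2000 ≈ 2.4100 m = S ✓

v_R_max = 21/10 m/s = 2.1000 m/s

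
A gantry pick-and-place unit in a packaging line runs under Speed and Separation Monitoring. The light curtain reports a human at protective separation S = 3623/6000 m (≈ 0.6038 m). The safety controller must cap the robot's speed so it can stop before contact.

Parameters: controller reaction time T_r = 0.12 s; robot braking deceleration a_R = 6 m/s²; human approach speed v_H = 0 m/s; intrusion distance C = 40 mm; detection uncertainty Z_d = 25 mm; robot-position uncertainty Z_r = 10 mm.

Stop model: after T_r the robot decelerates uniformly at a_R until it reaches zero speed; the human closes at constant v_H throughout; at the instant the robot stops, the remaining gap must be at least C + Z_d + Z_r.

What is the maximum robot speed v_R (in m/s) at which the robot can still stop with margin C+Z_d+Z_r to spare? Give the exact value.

at the boundary: (1/12)·v² + (3/25)·v + (-3173/6000) = 0
  disc = (3/25)² − 4·(1/12)·(-3173/6000) = 17161/90000 ; √disc = 131/300
  v_R = (−(3/25) + 131/300) / (2·(1/12)) = 19/10 m/s
check:
T_s = v_R/a_R = (19/10)/6 = 0.3167 s
reaction-phase robot travel = 1.9000·0.1200 = 0.2280 m
robot covers 1.9000·0.3167 − ½·6.0000·0.3167² = 0.3008 m while stopping
human closes 0.0000·0.4367 = 0.0000 m
margins: 0.0400+0.0250+0.0100 = 0.0750 m
sum ≈ 0.2280+0.3008+0.0000+0.0750 ≈ 0.6038 m = S ✓

v_R_max = 19/10 m/s = 1.9000 m/s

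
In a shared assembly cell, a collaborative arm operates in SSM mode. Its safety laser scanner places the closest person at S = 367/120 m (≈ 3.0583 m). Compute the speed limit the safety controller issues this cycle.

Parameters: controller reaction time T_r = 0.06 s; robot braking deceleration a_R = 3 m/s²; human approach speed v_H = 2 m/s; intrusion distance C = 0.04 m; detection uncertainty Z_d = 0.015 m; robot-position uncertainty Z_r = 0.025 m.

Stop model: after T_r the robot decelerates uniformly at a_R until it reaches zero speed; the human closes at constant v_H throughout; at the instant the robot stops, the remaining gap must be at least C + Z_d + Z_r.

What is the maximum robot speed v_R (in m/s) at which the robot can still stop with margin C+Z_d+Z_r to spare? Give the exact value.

quadratic (1/6)·v² + (109/150)·v + (-343/120) = 0
  disc = (109/150)² − 4·(1/6)·(-343/120) = 1521/625 ; √disc = 39/25
  v_R = (−(109/150) + 39/25) / (2·(1/6)) = 5/2 m/s
check:
T_s = v_R/a_R = (5/2)/3 = 0.8333 s
reaction-phase robot travel = 2.5000·0.0600 = 0.1500 m
braking distance = 2.5000²/(2·3.0000) = 1.0417 m
person approaches 2.0000·(0.0600+0.8333) = 1.7867 m
residual clearance needed = 0.0400+0.0150+0.0250 = 0.0800 m
sum ≈ 0.1500+1.0417+1.7867+0.0800 ≈ 3.0583 m = S ✓

v_R_max = 5/2 m/s = 2.5000 m/s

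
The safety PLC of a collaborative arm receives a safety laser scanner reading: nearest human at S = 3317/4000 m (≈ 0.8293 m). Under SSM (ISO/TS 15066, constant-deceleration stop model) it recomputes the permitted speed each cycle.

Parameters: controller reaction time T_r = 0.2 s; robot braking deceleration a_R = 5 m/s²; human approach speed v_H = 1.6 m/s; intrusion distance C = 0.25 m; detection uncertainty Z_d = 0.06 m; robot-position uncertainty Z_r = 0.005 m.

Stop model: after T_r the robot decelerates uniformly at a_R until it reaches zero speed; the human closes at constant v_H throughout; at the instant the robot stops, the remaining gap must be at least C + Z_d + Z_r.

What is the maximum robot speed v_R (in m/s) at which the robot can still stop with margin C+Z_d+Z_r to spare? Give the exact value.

v_R_max = 7/20 m/s = 0.3500 m/s

quadratic (1/10)·v² + (13/25)·v + (-777/4000) = 0
  disc = (13/25)² − 4·(1/10)·(-777/4000) = 3481/10000 ; √disc = 59/100
  v_R = (−(13/25) + 59/100) / (2·(1/10)) = 7/20 m/s
check:
stop time T_s = (7/20)/5 = 0.0700 s
robot covers v_R·T_r = 0.3500·0.2000 = 0.0700 m before braking
robot under decel: 0.3500²/(2·5.0000) = 0.0123 m
human over T_r+T_s: 1.6000·(0.2000+0.0700) = 0.4320 m
residual clearance needed = 0.2500+0.0600+0.0050 = 0.3150 m
sum ≈ 0.0700+0.0123+0.4320+0.3150 ≈ 0.8293 m = S ✓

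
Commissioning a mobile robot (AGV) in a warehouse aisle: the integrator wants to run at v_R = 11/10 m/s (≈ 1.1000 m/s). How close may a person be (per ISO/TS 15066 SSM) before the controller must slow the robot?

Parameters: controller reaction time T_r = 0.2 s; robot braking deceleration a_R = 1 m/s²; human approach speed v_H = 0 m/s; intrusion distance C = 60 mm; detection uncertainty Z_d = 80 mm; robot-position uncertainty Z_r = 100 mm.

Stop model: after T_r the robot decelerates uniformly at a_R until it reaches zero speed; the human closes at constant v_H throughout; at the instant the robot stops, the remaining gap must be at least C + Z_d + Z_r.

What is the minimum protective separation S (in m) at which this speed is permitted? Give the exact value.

braking lasts T_s = (11/10)/1 = 1.1000 s
robot covers v_R·T_r = 1.1000·0.2000 = 0.2200 m before braking
braking distance = 1.1000²/(2·1.0000) = 0.6050 m
person approaches 0.0000·(0.2000+1.1000) = 0.0000 m
margins: 0.0600+0.0800+0.1000 = 0.2400 m
S_min ≈ 0.2200+0.6050+0.0000+0.2400  ⇒  S_min = 213/200 m

S_min = 213/200 m = 1.0650 m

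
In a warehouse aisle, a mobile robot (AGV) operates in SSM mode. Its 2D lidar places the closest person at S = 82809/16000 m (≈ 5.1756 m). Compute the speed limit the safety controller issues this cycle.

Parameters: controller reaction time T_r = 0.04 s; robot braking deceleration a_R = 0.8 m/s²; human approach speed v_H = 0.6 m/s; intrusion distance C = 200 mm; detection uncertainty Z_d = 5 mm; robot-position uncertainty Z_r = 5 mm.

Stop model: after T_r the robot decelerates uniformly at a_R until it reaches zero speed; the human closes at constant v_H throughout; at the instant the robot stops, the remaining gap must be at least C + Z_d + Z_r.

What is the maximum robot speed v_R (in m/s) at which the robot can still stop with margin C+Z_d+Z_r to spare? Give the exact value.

at the boundary: (5/8)·v² + (79/100)·v + (-15813/3200) = 0
  disc = (79/100)² − 4·(5/8)·(-15813/3200) = 2076481/160000 ; √disc = 1441/400
  v_R = (−(79/100) + 1441/400) / (2·(5/8)) = 9/4 m/s
check:
T_s = v_R/a_R = (9/4)/(4/5) = 2.8125 s
robot covers v_R·T_r = 2.2500·0.0400 = 0.0900 m before braking
braking distance = 2.2500²/(2·0.8000) = 3.1641 m
human closes 0.6000·2.8525 = 1.7115 m
C+Z_d+Z_r = 0.2000+0.0050+0.0050 = 0.2100 m
sum ≈ 0.0900+3.1641+1.7115+0.2100 ≈ 5.1756 m = S ✓

v_R_max = 9/4 m/s = 2.2500 m/s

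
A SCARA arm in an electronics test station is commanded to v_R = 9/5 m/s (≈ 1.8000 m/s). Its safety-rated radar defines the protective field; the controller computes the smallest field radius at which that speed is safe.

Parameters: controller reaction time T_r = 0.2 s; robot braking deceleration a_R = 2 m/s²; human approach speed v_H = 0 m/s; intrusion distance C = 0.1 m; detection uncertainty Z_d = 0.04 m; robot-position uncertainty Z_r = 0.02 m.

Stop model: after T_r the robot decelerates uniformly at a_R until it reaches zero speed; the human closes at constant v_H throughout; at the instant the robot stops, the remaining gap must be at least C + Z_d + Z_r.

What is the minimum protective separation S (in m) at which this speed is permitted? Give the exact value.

T_s = v_R/a_R = (9/5)/2 = 0.9000 s
reaction-phase robot travel = 1.8000·0.2000 = 0.3600 m
robot covers 1.8000·0.9000 − ½·2.0000·0.9000² = 0.8100 m while stopping
human over T_r+T_s: 0.0000·(0.2000+0.9000) = 0.0000 m
residual clearance needed = 0.1000+0.0400+0.0200 = 0.1600 m
S_min ≈ 0.3600+0.8100+0.0000+0.1600  ⇒  S_min = 133/100 m

S_min = 133/100 m = 1.3300 m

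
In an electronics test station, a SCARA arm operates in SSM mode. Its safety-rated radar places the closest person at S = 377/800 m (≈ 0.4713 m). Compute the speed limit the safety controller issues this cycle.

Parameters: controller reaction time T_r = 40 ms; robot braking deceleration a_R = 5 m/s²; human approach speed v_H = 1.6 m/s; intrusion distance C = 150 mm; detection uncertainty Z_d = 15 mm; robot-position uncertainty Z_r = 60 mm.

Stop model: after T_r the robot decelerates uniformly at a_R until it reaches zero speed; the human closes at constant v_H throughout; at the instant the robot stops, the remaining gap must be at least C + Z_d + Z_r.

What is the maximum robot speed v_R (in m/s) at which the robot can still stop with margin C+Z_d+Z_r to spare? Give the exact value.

v_R_max = 9/20 m/s = 0.4500 m/s

at the boundary: (1/10)·v² + (9/25)·v + (-729/4000) = 0
  disc = (9/25)² − 4·(1/10)·(-729/4000) = 81/400 ; √disc = 9/20
  v_R = (−(9/25) + 9/20) / (2·(1/10)) = 9/20 m/s
check:
T_s = v_R/a_R = (9/20)/5 = 0.0900 s
robot in T_r: 0.4500·0.0400 = 0.0180 m
braking distance = 0.4500²/(2·5.0000) = 0.0203 m
person approaches 1.6000·(0.0400+0.0900) = 0.2080 m
margins: 0.1500+0.0150+0.0600 = 0.2250 m
sum ≈ 0.0180+0.0203+0.2080+0.2250 ≈ 0.4713 m = S ✓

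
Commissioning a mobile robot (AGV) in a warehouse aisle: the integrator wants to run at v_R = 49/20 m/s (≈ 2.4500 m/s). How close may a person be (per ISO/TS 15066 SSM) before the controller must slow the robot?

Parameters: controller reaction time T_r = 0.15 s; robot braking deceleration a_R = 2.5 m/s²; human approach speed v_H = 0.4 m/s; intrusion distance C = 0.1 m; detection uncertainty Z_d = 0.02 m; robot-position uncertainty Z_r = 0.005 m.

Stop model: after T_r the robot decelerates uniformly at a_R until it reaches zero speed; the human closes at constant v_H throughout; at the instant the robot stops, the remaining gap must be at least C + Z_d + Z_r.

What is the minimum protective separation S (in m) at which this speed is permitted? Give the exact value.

stop time T_s = (49/20)/(5/2) = 0.9800 s
robot covers v_R·T_r = 2.4500·0.1500 = 0.3675 m before braking
robot under decel: 2.4500²/(2·2.5000) = 1.2005 m
person approaches 0.4000·(0.1500+0.9800) = 0.4520 m
C+Z_d+Z_r = 0.1000+0.0200+0.0050 = 0.1250 m
S_min ≈ 0.3675+1.2005+0.4520+0.1250  ⇒  S_min = 429/200 m

S_min = 429/200 m = 2.1450 m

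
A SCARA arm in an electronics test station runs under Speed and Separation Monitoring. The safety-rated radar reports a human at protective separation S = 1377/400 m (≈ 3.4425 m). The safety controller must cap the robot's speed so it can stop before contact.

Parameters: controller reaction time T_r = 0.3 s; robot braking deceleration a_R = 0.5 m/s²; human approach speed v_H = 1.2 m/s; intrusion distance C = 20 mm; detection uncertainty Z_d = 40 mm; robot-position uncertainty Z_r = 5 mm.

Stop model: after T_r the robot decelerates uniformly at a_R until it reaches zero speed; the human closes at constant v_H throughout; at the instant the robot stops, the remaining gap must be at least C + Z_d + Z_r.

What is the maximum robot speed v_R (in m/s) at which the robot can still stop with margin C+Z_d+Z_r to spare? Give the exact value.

v_R_max = 17/20 m/s = 0.8500 m/s

quadratic (1)·v² + (27/10)·v + (-1207/400) = 0
  disc = (27/10)² − 4·(1)·(-1207/400) = 484/25 ; √disc = 22/5
  v_R = (−(27/10) + 22/5) / (2·(1)) = 17/20 m/s
check:
braking lasts T_s = (17/20)/(1/2) = 1.7000 s
robot in T_r: 0.8500·0.3000 = 0.2550 m
robot under decel: 0.8500²/(2·0.5000) = 0.7225 m
person approaches 1.2000·(0.3000+1.7000) = 2.4000 m
residual clearance needed = 0.0200+0.0400+0.0050 = 0.0650 m
sum ≈ 0.2550+0.7225+2.4000+0.0650 ≈ 3.4425 m = S ✓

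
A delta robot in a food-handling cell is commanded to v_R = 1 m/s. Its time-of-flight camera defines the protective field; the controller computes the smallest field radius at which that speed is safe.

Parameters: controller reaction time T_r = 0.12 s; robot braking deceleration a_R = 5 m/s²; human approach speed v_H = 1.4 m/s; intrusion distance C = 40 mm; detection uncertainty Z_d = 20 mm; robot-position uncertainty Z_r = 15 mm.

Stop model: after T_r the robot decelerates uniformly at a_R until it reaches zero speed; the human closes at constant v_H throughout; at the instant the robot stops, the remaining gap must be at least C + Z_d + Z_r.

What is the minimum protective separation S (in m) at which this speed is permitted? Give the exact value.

T_s = v_R/a_R = 1/5 = 0.2000 s
robot in T_r: 1.0000·0.1200 = 0.1200 m
robot under decel: 1.0000²/(2·5.0000) = 0.1000 m
person approaches 1.4000·(0.1200+0.2000) = 0.4480 m
C+Z_d+Z_r = 0.0400+0.0200+0.0150 = 0.0750 m
S_min ≈ 0.1200+0.1000+0.4480+0.0750  ⇒  S_min = 743/1000 m

S_min = 743/1000 m = 0.7430 m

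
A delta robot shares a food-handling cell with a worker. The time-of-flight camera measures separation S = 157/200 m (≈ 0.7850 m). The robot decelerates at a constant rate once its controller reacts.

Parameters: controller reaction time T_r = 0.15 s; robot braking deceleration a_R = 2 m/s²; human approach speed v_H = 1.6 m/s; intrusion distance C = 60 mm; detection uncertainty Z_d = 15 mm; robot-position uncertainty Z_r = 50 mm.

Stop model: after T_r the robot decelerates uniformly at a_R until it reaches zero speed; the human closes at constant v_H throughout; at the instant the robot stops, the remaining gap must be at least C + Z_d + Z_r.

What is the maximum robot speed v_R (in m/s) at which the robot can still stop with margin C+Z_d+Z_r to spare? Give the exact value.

v_R_max = 2/5 m/s = 0.4000 m/s

collect terms ⇒ (1/4)·v_R² + (19/20)·v_R + (-21/50) = 0
  disc = (19/20)² − 4·(1/4)·(-21/50) = 529/400 ; √disc = 23/20
  v_R = (−(19/20) + 23/20) / (2·(1/4)) = 2/5 m/s
check:
braking lasts T_s = (2/5)/2 = 0.2000 s
reaction-phase robot travel = 0.4000·0.1500 = 0.0600 m
braking distance = 0.4000²/(2·2.0000) = 0.0400 m
person approaches 1.6000·(0.1500+0.2000) = 0.5600 m
margins: 0.0600+0.0150+0.0500 = 0.1250 m
sum ≈ 0.0600+0.0400+0.5600+0.1250 ≈ 0.7850 m = S ✓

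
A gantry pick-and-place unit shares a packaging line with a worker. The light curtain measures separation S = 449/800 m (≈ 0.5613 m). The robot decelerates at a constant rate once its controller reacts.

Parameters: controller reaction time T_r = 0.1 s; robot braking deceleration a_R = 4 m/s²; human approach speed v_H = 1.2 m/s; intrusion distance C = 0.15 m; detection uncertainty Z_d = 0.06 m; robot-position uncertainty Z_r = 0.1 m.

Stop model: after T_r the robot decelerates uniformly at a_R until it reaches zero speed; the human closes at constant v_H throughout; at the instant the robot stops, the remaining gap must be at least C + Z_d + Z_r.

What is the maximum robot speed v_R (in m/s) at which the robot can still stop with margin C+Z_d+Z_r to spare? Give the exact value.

v_R_max = 3/10 m/s = 0.3000 m/s

at the boundary: (1/8)·v² + (2/5)·v + (-21/160) = 0
  disc = (2/5)² − 4·(1/8)·(-21/160) = 361/1600 ; √disc = 19/40
  v_R = (−(2/5) + 19/40) / (2·(1/8)) = 3/10 m/s
check:
T_s = v_R/a_R = (3/10)/4 = 0.0750 s
reaction-phase robot travel = 0.3000·0.1000 = 0.0300 m
robot under decel: 0.3000²/(2·4.0000) = 0.0112 m
person approaches 1.2000·(0.1000+0.0750) = 0.2100 m
residual clearance needed = 0.1500+0.0600+0.1000 = 0.3100 m
sum ≈ 0.0300+0.0112+0.2100+0.3100 ≈ 0.5613 m = S ✓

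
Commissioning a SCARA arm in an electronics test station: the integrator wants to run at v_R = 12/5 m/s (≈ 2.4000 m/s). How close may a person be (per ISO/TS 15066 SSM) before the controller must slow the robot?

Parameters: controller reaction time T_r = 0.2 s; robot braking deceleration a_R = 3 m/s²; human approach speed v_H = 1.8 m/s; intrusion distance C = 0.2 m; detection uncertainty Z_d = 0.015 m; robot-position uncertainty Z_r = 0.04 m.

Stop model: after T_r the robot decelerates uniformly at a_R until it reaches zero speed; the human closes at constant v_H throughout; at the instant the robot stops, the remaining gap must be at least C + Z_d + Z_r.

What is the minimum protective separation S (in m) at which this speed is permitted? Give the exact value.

S_min = 699/200 m = 3.4950 m

T_s = v_R/a_R = (12/5)/3 = 0.8000 s
robot covers v_R·T_r = 2.4000·0.2000 = 0.4800 m before braking
robot covers 2.4000·0.8000 − ½·3.0000·0.8000² = 0.9600 m while stopping
human over T_r+T_s: 1.8000·(0.2000+0.8000) = 1.8000 m
margins: 0.2000+0.0150+0.0400 = 0.2550 m
S_min ≈ 0.4800+0.9600+1.8000+0.2550  ⇒  S_min = 699/200 m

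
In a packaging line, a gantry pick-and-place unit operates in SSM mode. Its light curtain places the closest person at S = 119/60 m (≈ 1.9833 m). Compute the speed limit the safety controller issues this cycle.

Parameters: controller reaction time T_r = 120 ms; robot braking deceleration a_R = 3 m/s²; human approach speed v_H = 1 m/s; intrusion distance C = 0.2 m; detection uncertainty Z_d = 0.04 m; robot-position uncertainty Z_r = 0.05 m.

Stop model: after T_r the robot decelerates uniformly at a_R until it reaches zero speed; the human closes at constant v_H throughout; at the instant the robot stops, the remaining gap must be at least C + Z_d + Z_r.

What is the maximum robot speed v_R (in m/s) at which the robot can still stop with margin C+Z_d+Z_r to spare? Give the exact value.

v_R_max = 2 m/s = 2.0000 m/s

at the boundary: (1/6)·v² + (34/75)·v + (-118/75) = 0
  disc = (34/75)² − 4·(1/6)·(-118/75) = 784/625 ; √disc = 28/25
  v_R = (−(34/75) + 28/25) / (2·(1/6)) = 2 m/s
check:
T_s = v_R/a_R = 2/3 = 0.6667 s
reaction-phase robot travel = 2.0000·0.1200 = 0.2400 m
braking distance = 2.0000²/(2·3.0000) = 0.6667 m
person approaches 1.0000·(0.1200+0.6667) = 0.7867 m
margins: 0.2000+0.0400+0.0500 = 0.2900 m
sum ≈ 0.2400+0.6667+0.7867+0.2900 ≈ 1.9833 m = S ✓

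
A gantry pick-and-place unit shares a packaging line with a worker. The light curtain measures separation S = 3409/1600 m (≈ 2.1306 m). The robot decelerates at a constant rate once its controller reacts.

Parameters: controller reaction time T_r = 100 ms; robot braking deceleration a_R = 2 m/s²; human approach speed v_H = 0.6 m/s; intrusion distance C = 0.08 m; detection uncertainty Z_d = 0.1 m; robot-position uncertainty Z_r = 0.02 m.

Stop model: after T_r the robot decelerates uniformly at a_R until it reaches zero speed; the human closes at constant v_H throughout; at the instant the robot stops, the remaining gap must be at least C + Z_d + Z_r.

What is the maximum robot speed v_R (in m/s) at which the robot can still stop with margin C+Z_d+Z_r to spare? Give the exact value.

v_R_max = 41/20 m/s = 2.0500 m/s

collect terms ⇒ (1/4)·v_R² + (2/5)·v_R + (-2993/1600) = 0
  disc = (2/5)² − 4·(1/4)·(-2993/1600) = 3249/1600 ; √disc = 57/40
  v_R = (−(2/5) + 57/40) / (2·(1/4)) = 41/20 m/s
check:
stop time T_s = (41/20)/2 = 1.0250 s
robot covers v_R·T_r = 2.0500·0.1000 = 0.2050 m before braking
robot covers 2.0500·1.0250 − ½·2.0000·1.0250² = 1.0506 m while stopping
human closes 0.6000·1.1250 = 0.6750 m
C+Z_d+Z_r = 0.0800+0.1000+0.0200 = 0.2000 m
sum ≈ 0.2050+1.0506+0.6750+0.2000 ≈ 2.1306 m = S ✓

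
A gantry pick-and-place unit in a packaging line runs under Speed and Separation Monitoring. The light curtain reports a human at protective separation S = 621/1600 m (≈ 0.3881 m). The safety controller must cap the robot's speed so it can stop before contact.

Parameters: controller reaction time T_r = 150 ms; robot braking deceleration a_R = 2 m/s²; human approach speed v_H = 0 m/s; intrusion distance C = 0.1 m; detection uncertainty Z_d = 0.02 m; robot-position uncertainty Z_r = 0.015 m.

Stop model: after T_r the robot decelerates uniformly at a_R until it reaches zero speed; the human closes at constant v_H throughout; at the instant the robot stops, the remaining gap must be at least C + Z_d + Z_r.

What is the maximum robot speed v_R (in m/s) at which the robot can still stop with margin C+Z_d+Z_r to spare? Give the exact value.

v_R_max = 3/4 m/s = 0.7500 m/s

quadratic (1/4)·v² + (3/20)·v + (-81/320) = 0
  disc = (3/20)² − 4·(1/4)·(-81/320) = 441/1600 ; √disc = 21/40
  v_R = (−(3/20) + 21/40) / (2·(1/4)) = 3/4 m/s
check:
braking lasts T_s = (3/4)/2 = 0.3750 s
robot covers v_R·T_r = 0.7500·0.1500 = 0.1125 m before braking
robot covers 0.7500·0.3750 − ½·2.0000·0.3750² = 0.1406 m while stopping
person approaches 0.0000·(0.1500+0.3750) = 0.0000 m
margins: 0.1000+0.0200+0.0150 = 0.1350 m
sum ≈ 0.1125+0.1406+0.0000+0.1350 ≈ 0.3881 m = S ✓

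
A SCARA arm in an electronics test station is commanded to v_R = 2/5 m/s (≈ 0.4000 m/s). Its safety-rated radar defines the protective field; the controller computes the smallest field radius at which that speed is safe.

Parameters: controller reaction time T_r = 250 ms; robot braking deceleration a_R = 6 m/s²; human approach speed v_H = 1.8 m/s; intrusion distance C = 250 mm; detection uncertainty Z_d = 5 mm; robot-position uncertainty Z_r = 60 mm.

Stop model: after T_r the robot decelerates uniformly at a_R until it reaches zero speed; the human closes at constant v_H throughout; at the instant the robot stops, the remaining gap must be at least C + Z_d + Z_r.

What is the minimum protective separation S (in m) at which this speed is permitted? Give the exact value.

stop time T_s = (2/5)/6 = 0.0667 s
robot covers v_R·T_r = 0.4000·0.2500 = 0.1000 m before braking
robot covers 0.4000·0.0667 − ½·6.0000·0.0667² = 0.0133 m while stopping
human closes 1.8000·0.3167 = 0.5700 m
residual clearance needed = 0.2500+0.0050+0.0600 = 0.3150 m
S_min ≈ 0.1000+0.0133+0.5700+0.3150  ⇒  S_min = 599/600 m

S_min = 599/600 m = 0.9983 m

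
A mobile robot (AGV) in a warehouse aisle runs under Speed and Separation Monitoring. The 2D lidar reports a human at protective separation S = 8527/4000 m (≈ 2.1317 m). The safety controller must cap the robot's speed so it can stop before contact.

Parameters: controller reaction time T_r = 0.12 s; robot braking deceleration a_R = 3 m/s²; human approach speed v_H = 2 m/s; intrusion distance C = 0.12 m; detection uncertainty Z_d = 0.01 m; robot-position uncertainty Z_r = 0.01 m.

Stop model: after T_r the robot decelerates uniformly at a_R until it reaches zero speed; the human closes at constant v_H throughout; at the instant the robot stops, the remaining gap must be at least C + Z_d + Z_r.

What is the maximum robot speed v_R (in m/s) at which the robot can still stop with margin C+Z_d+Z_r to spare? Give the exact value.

v_R_max = 33/20 m/s = 1.6500 m/s

quadratic (1/6)·v² + (59/75)·v + (-7007/4000) = 0
  disc = (59/75)² − 4·(1/6)·(-7007/4000) = 160801/90000 ; √disc = 401/300
  v_R = (−(59/75) + 401/300) / (2·(1/6)) = 33/20 m/s
check:
T_s = v_R/a_R = (33/20)/3 = 0.5500 s
robot in T_r: 1.6500·0.1200 = 0.1980 m
robot under decel: 1.6500²/(2·3.0000) = 0.4537 m
human over T_r+T_s: 2.0000·(0.1200+0.5500) = 1.3400 m
margins: 0.1200+0.0100+0.0100 = 0.1400 m
sum ≈ 0.1980+0.4537+1.3400+0.1400 ≈ 2.1317 m = S ✓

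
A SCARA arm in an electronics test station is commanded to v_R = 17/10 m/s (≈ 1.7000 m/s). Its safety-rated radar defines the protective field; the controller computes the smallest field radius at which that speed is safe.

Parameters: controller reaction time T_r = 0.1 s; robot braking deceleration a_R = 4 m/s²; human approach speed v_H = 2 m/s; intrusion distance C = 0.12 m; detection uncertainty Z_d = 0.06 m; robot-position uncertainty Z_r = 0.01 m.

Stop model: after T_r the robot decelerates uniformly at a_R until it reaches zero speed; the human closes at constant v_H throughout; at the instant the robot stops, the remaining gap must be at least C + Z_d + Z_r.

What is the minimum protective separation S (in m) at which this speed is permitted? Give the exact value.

stop time T_s = (17/10)/4 = 0.4250 s
robot in T_r: 1.7000·0.1000 = 0.1700 m
robot covers 1.7000·0.4250 − ½·4.0000·0.4250² = 0.3613 m while stopping
person approaches 2.0000·(0.1000+0.4250) = 1.0500 m
residual clearance needed = 0.1200+0.0600+0.0100 = 0.1900 m
S_min ≈ 0.1700+0.3613+1.0500+0.1900  ⇒  S_min = 1417/800 m

S_min = 1417/800 m = 1.7712 m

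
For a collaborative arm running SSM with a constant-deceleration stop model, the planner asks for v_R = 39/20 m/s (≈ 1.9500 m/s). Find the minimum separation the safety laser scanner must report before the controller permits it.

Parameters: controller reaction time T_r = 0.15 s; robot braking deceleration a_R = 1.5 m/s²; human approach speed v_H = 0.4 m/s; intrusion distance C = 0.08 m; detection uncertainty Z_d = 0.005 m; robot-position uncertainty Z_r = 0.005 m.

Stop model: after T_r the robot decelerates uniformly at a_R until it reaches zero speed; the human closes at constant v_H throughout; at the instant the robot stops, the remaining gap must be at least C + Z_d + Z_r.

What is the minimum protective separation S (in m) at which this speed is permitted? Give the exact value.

T_s = v_R/a_R = (39/20)/(3/2) = 1.3000 s
reaction-phase robot travel = 1.9500·0.1500 = 0.2925 m
braking distance = 1.9500²/(2·1.5000) = 1.2675 m
person approaches 0.4000·(0.1500+1.3000) = 0.5800 m
residual clearance needed = 0.0800+0.0050+0.0050 = 0.0900 m
S_min ≈ 0.2925+1.2675+0.5800+0.0900  ⇒  S_min = 223/100 m

S_min = 223/100 m = 2.2300 m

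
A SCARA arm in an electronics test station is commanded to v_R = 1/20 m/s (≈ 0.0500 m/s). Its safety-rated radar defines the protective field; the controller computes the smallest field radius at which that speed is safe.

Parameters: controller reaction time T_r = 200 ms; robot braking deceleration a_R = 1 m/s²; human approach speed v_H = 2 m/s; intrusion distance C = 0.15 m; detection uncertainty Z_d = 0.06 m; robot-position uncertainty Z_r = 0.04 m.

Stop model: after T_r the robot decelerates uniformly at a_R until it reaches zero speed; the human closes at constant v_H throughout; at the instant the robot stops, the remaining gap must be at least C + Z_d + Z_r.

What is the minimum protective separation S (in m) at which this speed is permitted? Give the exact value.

stop time T_s = (1/20)/1 = 0.0500 s
reaction-phase robot travel = 0.0500·0.2000 = 0.0100 m
braking distance = 0.0500²/(2·1.0000) = 0.0013 m
person approaches 2.0000·(0.2000+0.0500) = 0.5000 m
C+Z_d+Z_r = 0.1500+0.0600+0.0400 = 0.2500 m
S_min ≈ 0.0100+0.0013+0.5000+0.2500  ⇒  S_min = 609/800 m

S_min = 609/800 m = 0.7612 m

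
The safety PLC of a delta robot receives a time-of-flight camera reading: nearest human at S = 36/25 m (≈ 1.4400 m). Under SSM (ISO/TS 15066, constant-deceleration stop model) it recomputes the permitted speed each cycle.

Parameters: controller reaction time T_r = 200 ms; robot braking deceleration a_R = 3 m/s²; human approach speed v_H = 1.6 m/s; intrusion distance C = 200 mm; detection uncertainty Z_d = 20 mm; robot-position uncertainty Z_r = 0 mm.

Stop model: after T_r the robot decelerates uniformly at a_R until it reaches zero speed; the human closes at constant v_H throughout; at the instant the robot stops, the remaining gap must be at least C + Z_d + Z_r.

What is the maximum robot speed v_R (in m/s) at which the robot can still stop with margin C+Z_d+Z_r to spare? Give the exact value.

v_R_max = 1 m/s = 1.0000 m/s

at the boundary: (1/6)·v² + (11/15)·v + (-9/10) = 0
  disc = (11/15)² − 4·(1/6)·(-9/10) = 256/225 ; √disc = 16/15
  v_R = (−(11/15) + 16/15) / (2·(1/6)) = 1 m/s
check:
T_s = v_R/a_R = 1/3 = 0.3333 s
reaction-phase robot travel = 1.0000·0.2000 = 0.2000 m
robot under decel: 1.0000²/(2·3.0000) = 0.1667 m
human over T_r+T_s: 1.6000·(0.2000+0.3333) = 0.8533 m
margins: 0.2000+0.0200+0.0000 = 0.2200 m
sum ≈ 0.2000+0.1667+0.8533+0.2200 ≈ 1.4400 m = S ✓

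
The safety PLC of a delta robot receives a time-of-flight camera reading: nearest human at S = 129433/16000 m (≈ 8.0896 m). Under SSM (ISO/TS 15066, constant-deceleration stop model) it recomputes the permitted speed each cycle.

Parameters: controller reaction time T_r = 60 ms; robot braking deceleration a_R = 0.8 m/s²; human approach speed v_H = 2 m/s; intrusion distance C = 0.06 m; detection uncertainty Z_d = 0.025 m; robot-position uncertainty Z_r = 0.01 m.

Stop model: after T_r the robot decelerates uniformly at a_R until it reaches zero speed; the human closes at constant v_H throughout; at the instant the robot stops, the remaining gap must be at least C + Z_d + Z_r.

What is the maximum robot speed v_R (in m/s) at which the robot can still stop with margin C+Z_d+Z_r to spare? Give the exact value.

at the boundary: (5/8)·v² + (64/25)·v + (-125993/16000) = 0
  disc = (64/25)² − 4·(5/8)·(-125993/16000) = 4198401/160000 ; √disc = 2049/400
  v_R = (−(64/25) + 2049/400) / (2·(5/8)) = 41/20 m/s
check:
T_s = v_R/a_R = (41/20)/(4/5) = 2.5625 s
reaction-phase robot travel = 2.0500·0.0600 = 0.1230 m
braking distance = 2.0500²/(2·0.8000) = 2.6266 m
human closes 2.0000·2.6225 = 5.2450 m
C+Z_d+Z_r = 0.0600+0.0250+0.0100 = 0.0950 m
sum ≈ 0.1230+2.6266+5.2450+0.0950 ≈ 8.0896 m = S ✓

v_R_max = 41/20 m/s = 2.0500 m/s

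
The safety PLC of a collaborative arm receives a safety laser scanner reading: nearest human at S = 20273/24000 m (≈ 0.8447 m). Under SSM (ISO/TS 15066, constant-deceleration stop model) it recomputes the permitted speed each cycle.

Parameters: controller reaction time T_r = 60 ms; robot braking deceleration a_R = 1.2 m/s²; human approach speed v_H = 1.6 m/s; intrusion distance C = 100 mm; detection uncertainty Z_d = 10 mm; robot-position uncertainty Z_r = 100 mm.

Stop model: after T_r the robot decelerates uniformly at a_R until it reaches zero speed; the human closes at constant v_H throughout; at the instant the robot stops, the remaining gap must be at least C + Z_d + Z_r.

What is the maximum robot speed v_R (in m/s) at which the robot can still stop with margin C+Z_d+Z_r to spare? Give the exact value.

v_R_max = 7/20 m/s = 0.3500 m/s

at the boundary: (5/12)·v² + (209/150)·v + (-12929/24000) = 0
  disc = (209/150)² − 4·(5/12)·(-12929/24000) = 113569/40000 ; √disc = 337/200
  v_R = (−(209/150) + 337/200) / (2·(5/12)) = 7/20 m/s
check:
stop time T_s = (7/20)/(6/5) = 0.2917 s
robot covers v_R·T_r = 0.3500·0.0600 = 0.0210 m before braking
robot under decel: 0.3500²/(2·1.2000) = 0.0510 m
human over T_r+T_s: 1.6000·(0.0600+0.2917) = 0.5627 m
margins: 0.1000+0.0100+0.1000 = 0.2100 m
sum ≈ 0.0210+0.0510+0.5627+0.2100 ≈ 0.8447 m = S ✓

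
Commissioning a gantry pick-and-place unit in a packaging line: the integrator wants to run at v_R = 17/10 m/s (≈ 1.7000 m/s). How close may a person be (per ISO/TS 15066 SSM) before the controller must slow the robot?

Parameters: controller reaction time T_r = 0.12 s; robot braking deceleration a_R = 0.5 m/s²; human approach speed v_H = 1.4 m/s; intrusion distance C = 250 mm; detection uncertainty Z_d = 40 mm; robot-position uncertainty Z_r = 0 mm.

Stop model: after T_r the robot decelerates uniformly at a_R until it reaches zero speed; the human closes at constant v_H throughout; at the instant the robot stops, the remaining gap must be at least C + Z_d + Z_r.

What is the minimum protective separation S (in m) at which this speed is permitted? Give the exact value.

S_min = 1039/125 m = 8.3120 m

T_s = v_R/a_R = (17/10)/(1/2) = 3.4000 s
robot in T_r: 1.7000·0.1200 = 0.2040 m
robot covers 1.7000·3.4000 − ½·0.5000·3.4000² = 2.8900 m while stopping
human over T_r+T_s: 1.4000·(0.1200+3.4000) = 4.9280 m
margins: 0.2500+0.0400+0.0000 = 0.2900 m
S_min ≈ 0.2040+2.8900+4.9280+0.2900  ⇒  S_min = 1039/125 m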